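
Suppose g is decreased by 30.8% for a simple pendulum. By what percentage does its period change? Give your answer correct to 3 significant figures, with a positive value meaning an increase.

20.2%

T ∝ 1/√g, so T'/T = 1/√(0.6920) = 1.202.
Percentage change in T = (1.202 − 1) × 100% = 20.2%.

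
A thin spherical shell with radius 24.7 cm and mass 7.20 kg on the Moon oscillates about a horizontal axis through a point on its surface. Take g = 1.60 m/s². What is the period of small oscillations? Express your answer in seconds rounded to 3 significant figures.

I_cm = (2/3)mr² = 0.2928 kg·m². The pivot is at distance d = 0.247 m from the centre of mass.
By the parallel-axis theorem, I = I_cm + md² = 0.2928 + 0.4393 = 0.7321 kg·m².
T = 2π√(I/(mgd)) = 2π√(0.7321/(7.20 × 1.60 × 0.247)) = 3.19 s.

3.19 s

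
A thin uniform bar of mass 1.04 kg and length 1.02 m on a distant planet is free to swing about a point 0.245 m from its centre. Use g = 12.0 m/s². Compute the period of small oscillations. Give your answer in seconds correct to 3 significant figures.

1.40 s

For a physical pendulum T = 2π√(I/(mgd)), with d = 0.2450 m from pivot to centre of mass.
I_cm = mL²/12 = 1.04 × 1.02²/12 = 0.09017 kg·m²; I = I_cm + md² = 0.09017 + 1.04 × 0.2450² = 0.1526 kg·m².
T = 2π√(0.1526/(1.04 × 12.0 × 0.2450)) = 1.40 s.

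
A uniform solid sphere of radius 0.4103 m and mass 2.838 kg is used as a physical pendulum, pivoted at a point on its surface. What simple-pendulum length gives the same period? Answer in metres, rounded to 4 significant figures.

0.5744 m

The equivalent simple-pendulum length is L_eq = I/(md), where I is about the pivot and d = 0.41030 m.
I_cm = (2/5)mR² = 0.19111 kg·m², so I = I_cm + md² = 0.19111 + 0.47777 = 0.66887 kg·m².
L_eq = 0.66887/(2.838 × 0.41030) = 0.5744 m.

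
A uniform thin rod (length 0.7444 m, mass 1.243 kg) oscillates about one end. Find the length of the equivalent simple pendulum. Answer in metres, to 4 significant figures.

0.4963 m

The equivalent simple-pendulum length is L_eq = I/(md), where I is about the pivot and d = 0.37220 m.
I_cm = (1/12)mL² = 0.057399 kg·m², so I = I_cm + md² = 0.057399 + 0.17220 = 0.22960 kg·m².
L_eq = 0.22960/(1.243 × 0.37220) = 0.4963 m.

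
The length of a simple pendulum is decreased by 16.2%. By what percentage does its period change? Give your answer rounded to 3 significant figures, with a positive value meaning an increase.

-8.46%

T ∝ √L, so T'/T = √(0.8380) = 0.9154.
Percentage change in T = (0.9154 − 1) × 100% = -8.46%.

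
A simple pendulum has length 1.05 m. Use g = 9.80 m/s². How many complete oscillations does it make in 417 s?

T = 2π√(L/g) = 2π√(1.05/9.80) = 2.057 s.
Number of complete oscillations = ⌊417/2.057⌋ = ⌊202.8⌋ = 202.

202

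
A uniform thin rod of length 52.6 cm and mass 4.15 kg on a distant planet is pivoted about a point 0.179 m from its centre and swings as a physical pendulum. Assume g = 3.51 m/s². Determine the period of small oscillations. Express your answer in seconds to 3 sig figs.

For a physical pendulum T = 2π√(I/(mgd)), with d = 0.1790 m from pivot to centre of mass.
I_cm = mL²/12 = 4.15 × 0.526²/12 = 0.09568 kg·m²; I = I_cm + md² = 0.09568 + 4.15 × 0.1790² = 0.2287 kg·m².
T = 2π√(0.2287/(4.15 × 3.51 × 0.1790)) = 1.86 s.

1.86 s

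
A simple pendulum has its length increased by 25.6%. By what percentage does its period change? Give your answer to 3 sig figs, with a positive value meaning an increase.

12.1%

T ∝ √L, so T'/T = √(1.256) = 1.121.
Percentage change in T = (1.121 − 1) × 100% = 12.1%.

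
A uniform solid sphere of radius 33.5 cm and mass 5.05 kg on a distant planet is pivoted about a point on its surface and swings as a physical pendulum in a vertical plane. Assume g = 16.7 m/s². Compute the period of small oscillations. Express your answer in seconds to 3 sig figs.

I_cm = (2/5)mr² = 0.2267 kg·m². The pivot is at distance d = 0.335 m from the centre of mass.
By the parallel-axis theorem, I = I_cm + md² = 0.2267 + 0.5667 = 0.7934 kg·m².
T = 2π√(I/(mgd)) = 2π√(0.7934/(5.05 × 16.7 × 0.335)) = 1.05 s.

1.05 s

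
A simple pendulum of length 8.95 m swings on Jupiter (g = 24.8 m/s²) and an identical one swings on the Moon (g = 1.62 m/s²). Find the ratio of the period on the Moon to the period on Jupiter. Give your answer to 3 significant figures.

T ∝ 1/√g, so T₂/T₁ = √(g₁/g₂) = √(24.8/1.62) = 3.91.

3.91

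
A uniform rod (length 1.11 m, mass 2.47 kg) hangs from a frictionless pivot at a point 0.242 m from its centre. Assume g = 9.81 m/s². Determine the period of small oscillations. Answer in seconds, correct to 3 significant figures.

1.64 s

For a physical pendulum T = 2π√(I/(mgd)), with d = 0.2420 m from pivot to centre of mass.
I_cm = mL²/12 = 2.47 × 1.11²/12 = 0.2536 kg·m²; I = I_cm + md² = 0.2536 + 2.47 × 0.2420² = 0.3983 kg·m².
T = 2π√(0.3983/(2.47 × 9.81 × 0.2420)) = 1.64 s.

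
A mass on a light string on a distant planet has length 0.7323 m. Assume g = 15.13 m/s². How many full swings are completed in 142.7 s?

T = 2π√(L/g) = 2π√(0.7323/15.13) = 1.3823 s.
Number of complete oscillations = ⌊142.7/1.3823⌋ = ⌊103.23⌋ = 103.

103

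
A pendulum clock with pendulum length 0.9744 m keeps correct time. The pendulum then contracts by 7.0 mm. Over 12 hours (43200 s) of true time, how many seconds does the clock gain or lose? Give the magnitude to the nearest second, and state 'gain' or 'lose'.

gain 156 s

T ∝ √L, so T'/T = √(0.96740/0.9744) = 0.996402.
In 43200 s of true time the clock registers 43200/0.996402 = 43356.0 s, so it gains 156 s.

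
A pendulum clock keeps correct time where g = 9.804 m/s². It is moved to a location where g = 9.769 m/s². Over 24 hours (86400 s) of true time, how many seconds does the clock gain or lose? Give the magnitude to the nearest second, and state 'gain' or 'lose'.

The clock's period scales as T ∝ 1/√g, so T'/T = √(9.804/9.769) = 1.00179.
In 86400 s of true time the clock registers 86400/1.00179 = 86245.6 s, so it loses 154 s.

lose 154 s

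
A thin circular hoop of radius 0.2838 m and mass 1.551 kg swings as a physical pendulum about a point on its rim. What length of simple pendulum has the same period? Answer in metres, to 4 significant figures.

The equivalent simple-pendulum length is L_eq = I/(md), where I is about the pivot and d = 0.28380 m.
I_cm = mR² = 0.12492 kg·m², so I = I_cm + md² = 0.12492 + 0.12492 = 0.24984 kg·m².
L_eq = 0.24984/(1.551 × 0.28380) = 0.5676 m.

0.5676 m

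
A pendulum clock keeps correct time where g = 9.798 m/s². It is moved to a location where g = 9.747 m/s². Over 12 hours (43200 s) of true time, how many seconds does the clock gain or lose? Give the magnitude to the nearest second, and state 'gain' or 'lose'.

The clock's period scales as T ∝ 1/√g, so T'/T = √(9.798/9.747) = 1.00261.
In 43200 s of true time the clock registers 43200/1.00261 = 43087.4 s, so it loses 113 s.

lose 113 s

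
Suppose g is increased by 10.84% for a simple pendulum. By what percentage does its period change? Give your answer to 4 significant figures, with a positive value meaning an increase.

-5.016%

T ∝ 1/√g, so T'/T = 1/√(1.1084) = 0.94984.
Percentage change in T = (0.94984 − 1) × 100% = -5.016%.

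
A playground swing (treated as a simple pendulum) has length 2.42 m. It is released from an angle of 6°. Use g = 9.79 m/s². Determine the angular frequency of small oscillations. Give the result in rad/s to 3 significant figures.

ω = √(g/L) = √(9.79/2.42) = 2.01 rad/s.

2.01 rad/s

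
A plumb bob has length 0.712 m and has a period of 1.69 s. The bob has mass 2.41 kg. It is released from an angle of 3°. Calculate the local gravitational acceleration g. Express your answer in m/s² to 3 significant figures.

From T = 2π√(L/g), g = 4π²L/T² = 4π² × 0.712/1.690² = 9.84 m/s².

9.84 m/s²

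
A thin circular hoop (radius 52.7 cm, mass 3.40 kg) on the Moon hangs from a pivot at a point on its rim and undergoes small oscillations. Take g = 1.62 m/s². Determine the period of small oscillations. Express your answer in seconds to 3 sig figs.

5.07 s

I_cm = mr² = 0.9443 kg·m². The pivot is at distance d = 0.527 m from the centre of mass.
By the parallel-axis theorem, I = I_cm + md² = 0.9443 + 0.9443 = 1.889 kg·m².
T = 2π√(I/(mgd)) = 2π√(1.889/(3.40 × 1.62 × 0.527)) = 5.07 s.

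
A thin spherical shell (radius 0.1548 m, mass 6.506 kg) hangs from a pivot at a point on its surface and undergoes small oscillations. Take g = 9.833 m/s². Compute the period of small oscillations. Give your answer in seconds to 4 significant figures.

I_cm = (2/3)mr² = 0.10394 kg·m². The pivot is at distance d = 0.1548 m from the centre of mass.
By the parallel-axis theorem, I = I_cm + md² = 0.10394 + 0.15590 = 0.25984 kg·m².
T = 2π√(I/(mgd)) = 2π√(0.25984/(6.506 × 9.833 × 0.1548)) = 1.018 s.

1.018 s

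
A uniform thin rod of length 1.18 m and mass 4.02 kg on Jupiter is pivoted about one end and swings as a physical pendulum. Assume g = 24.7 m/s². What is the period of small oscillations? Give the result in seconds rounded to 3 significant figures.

For a physical pendulum T = 2π√(I/(mgd)), with d = 0.5900 m from pivot to centre of mass.
I_cm = mL²/12 = 4.02 × 1.18²/12 = 0.4665 kg·m²; I = I_cm + md² = 0.4665 + 4.02 × 0.5900² = 1.866 kg·m².
T = 2π√(1.866/(4.02 × 24.7 × 0.5900)) = 1.12 s.

1.12 s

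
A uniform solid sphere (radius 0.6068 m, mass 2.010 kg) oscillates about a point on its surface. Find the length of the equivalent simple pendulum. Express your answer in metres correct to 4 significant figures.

0.8495 m

The equivalent simple-pendulum length is L_eq = I/(md), where I is about the pivot and d = 0.60680 m.
I_cm = (2/5)mR² = 0.29604 kg·m², so I = I_cm + md² = 0.29604 + 0.74009 = 1.0361 kg·m².
L_eq = 1.0361/(2.010 × 0.60680) = 0.8495 m.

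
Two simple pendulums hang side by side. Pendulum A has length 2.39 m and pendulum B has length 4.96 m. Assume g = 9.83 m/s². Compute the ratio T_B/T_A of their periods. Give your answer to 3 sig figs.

1.44

T ∝ √L, so T_B/T_A = √(L_B/L_A) = √(4.96/2.39) = 1.44.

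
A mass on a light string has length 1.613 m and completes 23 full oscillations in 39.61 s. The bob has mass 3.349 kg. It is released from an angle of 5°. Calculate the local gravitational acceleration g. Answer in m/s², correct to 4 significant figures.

21.47 m/s²

T = 39.61/23 = 1.7222 s.
From T = 2π√(L/g), g = 4π²L/T² = 4π² × 1.613/1.7222² = 21.47 m/s².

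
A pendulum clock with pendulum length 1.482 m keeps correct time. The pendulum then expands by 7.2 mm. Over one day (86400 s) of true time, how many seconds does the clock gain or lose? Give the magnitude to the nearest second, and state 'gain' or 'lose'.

lose 209 s

T ∝ √L, so T'/T = √(1.48920/1.482) = 1.00243.
In 86400 s of true time the clock registers 86400/1.00243 = 86190.9 s, so it loses 209 s.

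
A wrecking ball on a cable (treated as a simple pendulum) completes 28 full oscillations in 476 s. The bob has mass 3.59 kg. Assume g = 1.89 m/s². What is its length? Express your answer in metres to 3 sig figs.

T = 476/28 = 17.00 s.
From T = 2π√(L/g), L = gT²/(4π²) = 1.89 × 17.00²/(4π²) = 13.8 m.

13.8 m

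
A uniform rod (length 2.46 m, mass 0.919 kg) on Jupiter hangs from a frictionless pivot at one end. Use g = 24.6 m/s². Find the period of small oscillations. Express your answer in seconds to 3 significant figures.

For a physical pendulum T = 2π√(I/(mgd)), with d = 1.230 m from pivot to centre of mass.
I_cm = mL²/12 = 0.919 × 2.46²/12 = 0.4635 kg·m²; I = I_cm + md² = 0.4635 + 0.919 × 1.230² = 1.854 kg·m².
T = 2π√(1.854/(0.919 × 24.6 × 1.230)) = 1.62 s.

1.62 s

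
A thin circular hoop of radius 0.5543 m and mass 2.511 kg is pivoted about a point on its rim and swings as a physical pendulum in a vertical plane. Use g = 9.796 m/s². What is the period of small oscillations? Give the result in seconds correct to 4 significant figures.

I_cm = mr² = 0.77150 kg·m². The pivot is at distance d = 0.5543 m from the centre of mass.
By the parallel-axis theorem, I = I_cm + md² = 0.77150 + 0.77150 = 1.5430 kg·m².
T = 2π√(I/(mgd)) = 2π√(1.5430/(2.511 × 9.796 × 0.5543)) = 2.114 s.

2.114 s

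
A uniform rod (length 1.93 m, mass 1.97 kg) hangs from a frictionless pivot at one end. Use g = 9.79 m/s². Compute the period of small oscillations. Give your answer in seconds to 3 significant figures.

2.28 s

For a physical pendulum T = 2π√(I/(mgd)), with d = 0.9650 m from pivot to centre of mass.
I_cm = mL²/12 = 1.97 × 1.93²/12 = 0.6115 kg·m²; I = I_cm + md² = 0.6115 + 1.97 × 0.9650² = 2.446 kg·m².
T = 2π√(2.446/(1.97 × 9.79 × 0.9650)) = 2.28 s.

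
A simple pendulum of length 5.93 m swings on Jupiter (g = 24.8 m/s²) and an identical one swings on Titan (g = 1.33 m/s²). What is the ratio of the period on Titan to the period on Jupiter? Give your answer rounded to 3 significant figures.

4.32

T ∝ 1/√g, so T₂/T₁ = √(g₁/g₂) = √(24.8/1.33) = 4.32.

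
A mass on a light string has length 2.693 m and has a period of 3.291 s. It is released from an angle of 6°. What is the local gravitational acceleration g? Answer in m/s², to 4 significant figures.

9.816 m/s²

From T = 2π√(L/g), g = 4π²L/T² = 4π² × 2.693/3.2910² = 9.816 m/s².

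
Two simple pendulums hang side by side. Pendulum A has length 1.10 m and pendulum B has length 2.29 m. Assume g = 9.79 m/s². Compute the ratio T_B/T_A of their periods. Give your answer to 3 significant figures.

T ∝ √L, so T_B/T_A = √(L_B/L_A) = √(2.29/1.10) = 1.44.

1.44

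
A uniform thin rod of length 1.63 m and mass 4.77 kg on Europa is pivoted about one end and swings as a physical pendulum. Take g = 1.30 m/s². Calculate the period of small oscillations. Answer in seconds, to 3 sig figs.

5.74 s

For a physical pendulum T = 2π√(I/(mgd)), with d = 0.8150 m from pivot to centre of mass.
I_cm = mL²/12 = 4.77 × 1.63²/12 = 1.056 kg·m²; I = I_cm + md² = 1.056 + 4.77 × 0.8150² = 4.224 kg·m².
T = 2π√(4.224/(4.77 × 1.30 × 0.8150)) = 5.74 s.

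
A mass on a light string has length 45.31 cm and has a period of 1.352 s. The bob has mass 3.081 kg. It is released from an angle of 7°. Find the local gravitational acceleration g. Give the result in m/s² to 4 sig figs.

From T = 2π√(L/g), g = 4π²L/T² = 4π² × 0.4531/1.3520² = 9.786 m/s².

9.786 m/s²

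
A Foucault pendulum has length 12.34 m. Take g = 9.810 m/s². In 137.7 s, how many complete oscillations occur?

T = 2π√(L/g) = 2π√(12.34/9.810) = 7.0470 s.
Number of complete oscillations = ⌊137.7/7.0470⌋ = ⌊19.540⌋ = 19.

19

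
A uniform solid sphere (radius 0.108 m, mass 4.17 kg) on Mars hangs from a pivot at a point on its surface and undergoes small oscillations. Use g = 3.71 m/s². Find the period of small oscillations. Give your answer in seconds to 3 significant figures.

1.27 s

I_cm = (2/5)mr² = 0.01946 kg·m². The pivot is at distance d = 0.108 m from the centre of mass.
By the parallel-axis theorem, I = I_cm + md² = 0.01946 + 0.04864 = 0.06809 kg·m².
T = 2π√(I/(mgd)) = 2π√(0.06809/(4.17 × 3.71 × 0.108)) = 1.27 s.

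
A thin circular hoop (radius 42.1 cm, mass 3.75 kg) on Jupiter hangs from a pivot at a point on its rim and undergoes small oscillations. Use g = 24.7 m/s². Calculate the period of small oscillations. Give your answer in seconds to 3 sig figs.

I_cm = mr² = 0.6647 kg·m². The pivot is at distance d = 0.421 m from the centre of mass.
By the parallel-axis theorem, I = I_cm + md² = 0.6647 + 0.6647 = 1.329 kg·m².
T = 2π√(I/(mgd)) = 2π√(1.329/(3.75 × 24.7 × 0.421)) = 1.16 s.

1.16 s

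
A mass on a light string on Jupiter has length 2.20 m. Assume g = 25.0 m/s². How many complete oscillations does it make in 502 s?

269

T = 2π√(L/g) = 2π√(2.20/25.0) = 1.864 s.
Number of complete oscillations = ⌊502/1.864⌋ = ⌊269.3⌋ = 269.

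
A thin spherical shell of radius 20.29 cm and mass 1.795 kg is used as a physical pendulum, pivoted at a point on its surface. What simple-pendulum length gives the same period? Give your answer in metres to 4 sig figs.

The equivalent simple-pendulum length is L_eq = I/(md), where I is about the pivot and d = 0.20290 m.
I_cm = (2/3)mR² = 0.049265 kg·m², so I = I_cm + md² = 0.049265 + 0.073897 = 0.12316 kg·m².
L_eq = 0.12316/(1.795 × 0.20290) = 0.3382 m.

0.3382 m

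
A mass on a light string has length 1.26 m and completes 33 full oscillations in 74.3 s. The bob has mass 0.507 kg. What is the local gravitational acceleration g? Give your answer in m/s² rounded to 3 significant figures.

9.81 m/s²

T = 74.3/33 = 2.252 s.
From T = 2π√(L/g), g = 4π²L/T² = 4π² × 1.26/2.252² = 9.81 m/s².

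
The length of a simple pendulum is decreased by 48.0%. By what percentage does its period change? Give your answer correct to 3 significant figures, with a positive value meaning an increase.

-27.9%

T ∝ √L, so T'/T = √(0.5200) = 0.7211.
Percentage change in T = (0.7211 − 1) × 100% = -27.9%.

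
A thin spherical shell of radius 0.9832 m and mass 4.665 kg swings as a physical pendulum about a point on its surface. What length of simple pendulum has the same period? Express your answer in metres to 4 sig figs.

The equivalent simple-pendulum length is L_eq = I/(md), where I is about the pivot and d = 0.98320 m.
I_cm = (2/3)mR² = 3.0064 kg·m², so I = I_cm + md² = 3.0064 + 4.5096 = 7.5160 kg·m².
L_eq = 7.5160/(4.665 × 0.98320) = 1.639 m.

1.639 m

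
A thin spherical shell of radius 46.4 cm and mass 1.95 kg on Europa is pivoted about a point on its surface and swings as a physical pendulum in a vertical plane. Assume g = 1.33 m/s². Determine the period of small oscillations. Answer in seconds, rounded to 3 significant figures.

4.79 s

I_cm = (2/3)mr² = 0.2799 kg·m². The pivot is at distance d = 0.464 m from the centre of mass.
By the parallel-axis theorem, I = I_cm + md² = 0.2799 + 0.4198 = 0.6997 kg·m².
T = 2π√(I/(mgd)) = 2π√(0.6997/(1.95 × 1.33 × 0.464)) = 4.79 s.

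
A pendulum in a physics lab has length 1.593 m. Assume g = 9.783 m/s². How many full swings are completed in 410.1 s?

T = 2π√(L/g) = 2π√(1.593/9.783) = 2.5354 s.
Number of complete oscillations = ⌊410.1/2.5354⌋ = ⌊161.75⌋ = 161.

161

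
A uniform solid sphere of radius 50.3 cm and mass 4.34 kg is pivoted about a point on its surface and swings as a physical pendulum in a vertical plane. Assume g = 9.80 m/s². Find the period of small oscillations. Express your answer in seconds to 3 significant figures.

1.68 s

I_cm = (2/5)mr² = 0.4392 kg·m². The pivot is at distance d = 0.503 m from the centre of mass.
By the parallel-axis theorem, I = I_cm + md² = 0.4392 + 1.098 = 1.537 kg·m².
T = 2π√(I/(mgd)) = 2π√(1.537/(4.34 × 9.80 × 0.503)) = 1.68 s.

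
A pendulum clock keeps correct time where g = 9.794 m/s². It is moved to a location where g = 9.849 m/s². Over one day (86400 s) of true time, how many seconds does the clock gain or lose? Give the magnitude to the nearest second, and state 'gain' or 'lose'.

gain 242 s

The clock's period scales as T ∝ 1/√g, so T'/T = √(9.794/9.849) = 0.997204.
In 86400 s of true time the clock registers 86400/0.997204 = 86642.3 s, so it gains 242 s.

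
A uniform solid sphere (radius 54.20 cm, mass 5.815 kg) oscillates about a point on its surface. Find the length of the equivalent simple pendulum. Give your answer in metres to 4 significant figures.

0.7588 m

The equivalent simple-pendulum length is L_eq = I/(md), where I is about the pivot and d = 0.54200 m.
I_cm = (2/5)mR² = 0.68330 kg·m², so I = I_cm + md² = 0.68330 + 1.7082 = 2.3915 kg·m².
L_eq = 2.3915/(5.815 × 0.54200) = 0.7588 m.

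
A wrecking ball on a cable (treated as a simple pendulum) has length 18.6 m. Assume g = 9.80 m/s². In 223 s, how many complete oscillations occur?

25

T = 2π√(L/g) = 2π√(18.6/9.80) = 8.656 s.
Number of complete oscillations = ⌊223/8.656⌋ = ⌊25.76⌋ = 25.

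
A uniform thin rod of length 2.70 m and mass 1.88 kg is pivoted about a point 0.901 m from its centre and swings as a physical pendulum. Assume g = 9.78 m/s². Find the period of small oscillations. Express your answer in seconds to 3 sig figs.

2.52 s

For a physical pendulum T = 2π√(I/(mgd)), with d = 0.9010 m from pivot to centre of mass.
I_cm = mL²/12 = 1.88 × 2.70²/12 = 1.142 kg·m²; I = I_cm + md² = 1.142 + 1.88 × 0.9010² = 2.668 kg·m².
T = 2π√(2.668/(1.88 × 9.78 × 0.9010)) = 2.52 s.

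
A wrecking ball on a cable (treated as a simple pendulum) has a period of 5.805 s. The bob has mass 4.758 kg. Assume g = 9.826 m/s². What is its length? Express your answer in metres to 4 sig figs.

From T = 2π√(L/g), L = gT²/(4π²) = 9.826 × 5.8050²/(4π²) = 8.387 m.

8.387 m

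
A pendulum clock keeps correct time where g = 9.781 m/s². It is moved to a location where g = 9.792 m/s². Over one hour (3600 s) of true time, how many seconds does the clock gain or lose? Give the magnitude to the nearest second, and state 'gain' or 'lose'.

The clock's period scales as T ∝ 1/√g, so T'/T = √(9.781/9.792) = 0.999438.
In 3600 s of true time the clock registers 3600/0.999438 = 3602.0 s, so it gains 2 s.

gain 2 s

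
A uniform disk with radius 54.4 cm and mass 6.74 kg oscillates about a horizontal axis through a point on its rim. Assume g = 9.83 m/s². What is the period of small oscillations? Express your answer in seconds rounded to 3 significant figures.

1.81 s

I_cm = ½mr² = 0.9973 kg·m². The pivot is at distance d = 0.544 m from the centre of mass.
By the parallel-axis theorem, I = I_cm + md² = 0.9973 + 1.995 = 2.992 kg·m².
T = 2π√(I/(mgd)) = 2π√(2.992/(6.74 × 9.83 × 0.544)) = 1.81 s.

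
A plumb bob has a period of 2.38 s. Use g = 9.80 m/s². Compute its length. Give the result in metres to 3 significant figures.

From T = 2π√(L/g), L = gT²/(4π²) = 9.80 × 2.380²/(4π²) = 1.41 m.

1.41 m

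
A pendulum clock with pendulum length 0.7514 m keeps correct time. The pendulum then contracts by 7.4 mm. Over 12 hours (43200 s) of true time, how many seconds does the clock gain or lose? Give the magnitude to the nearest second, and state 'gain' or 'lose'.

T ∝ √L, so T'/T = √(0.74400/0.7514) = 0.995064.
In 43200 s of true time the clock registers 43200/0.995064 = 43414.3 s, so it gains 214 s.

gain 214 s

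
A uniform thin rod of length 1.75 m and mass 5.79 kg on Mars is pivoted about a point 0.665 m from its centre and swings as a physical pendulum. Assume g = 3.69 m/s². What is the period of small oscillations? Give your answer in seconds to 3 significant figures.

For a physical pendulum T = 2π√(I/(mgd)), with d = 0.6650 m from pivot to centre of mass.
I_cm = mL²/12 = 5.79 × 1.75²/12 = 1.478 kg·m²; I = I_cm + md² = 1.478 + 5.79 × 0.6650² = 4.038 kg·m².
T = 2π√(4.038/(5.79 × 3.69 × 0.6650)) = 3.35 s.

3.35 s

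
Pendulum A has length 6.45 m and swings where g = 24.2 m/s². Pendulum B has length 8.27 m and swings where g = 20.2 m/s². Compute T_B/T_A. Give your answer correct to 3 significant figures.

1.24

T = 2π√(L/g), so T_B/T_A = √((L_B/g_B)/(L_A/g_A)) = √((8.27/20.2)/(6.45/24.2)) = 1.24.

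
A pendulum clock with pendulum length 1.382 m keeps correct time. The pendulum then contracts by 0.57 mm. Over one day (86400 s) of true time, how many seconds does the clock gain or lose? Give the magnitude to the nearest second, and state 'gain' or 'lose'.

gain 18 s

T ∝ √L, so T'/T = √(1.38143/1.382) = 0.999794.
In 86400 s of true time the clock registers 86400/0.999794 = 86417.8 s, so it gains 18 s.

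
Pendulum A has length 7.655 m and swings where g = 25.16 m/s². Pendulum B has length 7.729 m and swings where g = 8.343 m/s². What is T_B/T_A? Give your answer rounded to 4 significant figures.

1.745

T = 2π√(L/g), so T_B/T_A = √((L_B/g_B)/(L_A/g_A)) = √((7.729/8.343)/(7.655/25.16)) = 1.745.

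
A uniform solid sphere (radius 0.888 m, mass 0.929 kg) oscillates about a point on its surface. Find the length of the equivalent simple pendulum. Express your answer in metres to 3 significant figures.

1.24 m

The equivalent simple-pendulum length is L_eq = I/(md), where I is about the pivot and d = 0.8880 m.
I_cm = (2/5)mR² = 0.2930 kg·m², so I = I_cm + md² = 0.2930 + 0.7326 = 1.026 kg·m².
L_eq = 1.026/(0.929 × 0.8880) = 1.24 m.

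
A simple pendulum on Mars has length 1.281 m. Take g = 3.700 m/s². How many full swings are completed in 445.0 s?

T = 2π√(L/g) = 2π√(1.281/3.700) = 3.6970 s.
Number of complete oscillations = ⌊445.0/3.6970⌋ = ⌊120.37⌋ = 120.

120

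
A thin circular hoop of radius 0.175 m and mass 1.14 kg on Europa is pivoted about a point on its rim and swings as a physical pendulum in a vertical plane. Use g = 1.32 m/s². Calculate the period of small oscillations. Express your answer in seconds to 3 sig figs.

3.24 s

I_cm = mr² = 0.03491 kg·m². The pivot is at distance d = 0.175 m from the centre of mass.
By the parallel-axis theorem, I = I_cm + md² = 0.03491 + 0.03491 = 0.06982 kg·m².
T = 2π√(I/(mgd)) = 2π√(0.06982/(1.14 × 1.32 × 0.175)) = 3.24 s.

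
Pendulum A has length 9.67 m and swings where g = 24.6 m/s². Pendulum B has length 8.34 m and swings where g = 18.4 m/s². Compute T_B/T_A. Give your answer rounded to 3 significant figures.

1.07

T = 2π√(L/g), so T_B/T_A = √((L_B/g_B)/(L_A/g_A)) = √((8.34/18.4)/(9.67/24.6)) = 1.07.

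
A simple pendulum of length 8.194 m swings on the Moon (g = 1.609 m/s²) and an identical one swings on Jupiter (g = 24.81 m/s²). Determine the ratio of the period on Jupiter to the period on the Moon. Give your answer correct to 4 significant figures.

T ∝ 1/√g, so T₂/T₁ = √(g₁/g₂) = √(1.609/24.81) = 0.2547.

0.2547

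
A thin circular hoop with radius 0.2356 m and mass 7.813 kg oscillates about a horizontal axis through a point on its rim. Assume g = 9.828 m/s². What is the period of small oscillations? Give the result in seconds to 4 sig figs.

I_cm = mr² = 0.43368 kg·m². The pivot is at distance d = 0.2356 m from the centre of mass.
By the parallel-axis theorem, I = I_cm + md² = 0.43368 + 0.43368 = 0.86736 kg·m².
T = 2π√(I/(mgd)) = 2π√(0.86736/(7.813 × 9.828 × 0.2356)) = 1.376 s.

1.376 s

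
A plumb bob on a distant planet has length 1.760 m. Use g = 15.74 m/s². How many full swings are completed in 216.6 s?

T = 2π√(L/g) = 2π√(1.760/15.74) = 2.1010 s.
Number of complete oscillations = ⌊216.6/2.1010⌋ = ⌊103.09⌋ = 103.

103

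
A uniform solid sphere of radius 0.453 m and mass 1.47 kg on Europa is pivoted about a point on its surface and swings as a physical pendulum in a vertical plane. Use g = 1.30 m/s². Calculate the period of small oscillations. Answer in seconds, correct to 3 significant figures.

4.39 s

I_cm = (2/5)mr² = 0.1207 kg·m². The pivot is at distance d = 0.453 m from the centre of mass.
By the parallel-axis theorem, I = I_cm + md² = 0.1207 + 0.3017 = 0.4223 kg·m².
T = 2π√(I/(mgd)) = 2π√(0.4223/(1.47 × 1.30 × 0.453)) = 4.39 s.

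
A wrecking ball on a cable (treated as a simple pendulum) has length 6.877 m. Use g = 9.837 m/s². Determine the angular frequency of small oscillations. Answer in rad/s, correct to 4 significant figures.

ω = √(g/L) = √(9.837/6.877) = 1.196 rad/s.

1.196 rad/s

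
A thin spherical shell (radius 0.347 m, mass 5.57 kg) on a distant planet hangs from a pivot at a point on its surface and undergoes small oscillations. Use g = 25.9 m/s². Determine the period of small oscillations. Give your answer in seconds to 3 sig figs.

I_cm = (2/3)mr² = 0.4471 kg·m². The pivot is at distance d = 0.347 m from the centre of mass.
By the parallel-axis theorem, I = I_cm + md² = 0.4471 + 0.6707 = 1.118 kg·m².
T = 2π√(I/(mgd)) = 2π√(1.118/(5.57 × 25.9 × 0.347)) = 0.939 s.

0.939 s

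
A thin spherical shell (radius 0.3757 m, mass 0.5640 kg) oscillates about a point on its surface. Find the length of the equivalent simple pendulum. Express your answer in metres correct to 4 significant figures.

0.6262 m

The equivalent simple-pendulum length is L_eq = I/(md), where I is about the pivot and d = 0.37570 m.
I_cm = (2/3)mR² = 0.053073 kg·m², so I = I_cm + md² = 0.053073 + 0.079609 = 0.13268 kg·m².
L_eq = 0.13268/(0.5640 × 0.37570) = 0.6262 m.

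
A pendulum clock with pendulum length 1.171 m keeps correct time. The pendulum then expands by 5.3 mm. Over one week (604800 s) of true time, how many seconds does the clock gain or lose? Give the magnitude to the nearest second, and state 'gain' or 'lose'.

T ∝ √L, so T'/T = √(1.17630/1.171) = 1.00226.
In 604800 s of true time the clock registers 604800/1.00226 = 603436.0 s, so it loses 1364 s.

lose 1364 s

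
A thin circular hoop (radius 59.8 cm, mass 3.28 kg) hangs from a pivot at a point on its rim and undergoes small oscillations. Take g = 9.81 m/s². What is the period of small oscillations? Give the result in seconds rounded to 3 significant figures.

2.19 s

I_cm = mr² = 1.173 kg·m². The pivot is at distance d = 0.598 m from the centre of mass.
By the parallel-axis theorem, I = I_cm + md² = 1.173 + 1.173 = 2.346 kg·m².
T = 2π√(I/(mgd)) = 2π√(2.346/(3.28 × 9.81 × 0.598)) = 2.19 s.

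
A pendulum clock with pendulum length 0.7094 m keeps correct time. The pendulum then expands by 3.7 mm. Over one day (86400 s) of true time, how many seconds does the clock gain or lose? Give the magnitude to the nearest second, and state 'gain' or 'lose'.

lose 224 s

T ∝ √L, so T'/T = √(0.71310/0.7094) = 1.00260.
In 86400 s of true time the clock registers 86400/1.00260 = 86175.6 s, so it loses 224 s.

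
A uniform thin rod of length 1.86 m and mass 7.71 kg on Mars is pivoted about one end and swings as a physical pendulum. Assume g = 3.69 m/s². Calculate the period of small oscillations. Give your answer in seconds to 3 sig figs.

For a physical pendulum T = 2π√(I/(mgd)), with d = 0.9300 m from pivot to centre of mass.
I_cm = mL²/12 = 7.71 × 1.86²/12 = 2.223 kg·m²; I = I_cm + md² = 2.223 + 7.71 × 0.9300² = 8.891 kg·m².
T = 2π√(8.891/(7.71 × 3.69 × 0.9300)) = 3.64 s.

3.64 s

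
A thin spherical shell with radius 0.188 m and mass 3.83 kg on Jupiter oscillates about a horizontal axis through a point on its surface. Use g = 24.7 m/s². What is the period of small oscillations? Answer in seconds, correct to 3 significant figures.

0.708 s

I_cm = (2/3)mr² = 0.09025 kg·m². The pivot is at distance d = 0.188 m from the centre of mass.
By the parallel-axis theorem, I = I_cm + md² = 0.09025 + 0.1354 = 0.2256 kg·m².
T = 2π√(I/(mgd)) = 2π√(0.2256/(3.83 × 24.7 × 0.188)) = 0.708 s.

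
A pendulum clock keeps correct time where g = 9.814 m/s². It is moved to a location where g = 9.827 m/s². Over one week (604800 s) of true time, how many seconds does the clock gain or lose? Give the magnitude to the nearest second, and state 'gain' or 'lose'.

gain 400 s

The clock's period scales as T ∝ 1/√g, so T'/T = √(9.814/9.827) = 0.999338.
In 604800 s of true time the clock registers 604800/0.999338 = 605200.4 s, so it gains 400 s.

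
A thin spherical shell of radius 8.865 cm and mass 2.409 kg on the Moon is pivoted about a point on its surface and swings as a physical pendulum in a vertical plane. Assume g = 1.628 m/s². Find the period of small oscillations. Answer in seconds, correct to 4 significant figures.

I_cm = (2/3)mr² = 0.012621 kg·m². The pivot is at distance d = 0.08865 m from the centre of mass.
By the parallel-axis theorem, I = I_cm + md² = 0.012621 + 0.018932 = 0.031553 kg·m².
T = 2π√(I/(mgd)) = 2π√(0.031553/(2.409 × 1.628 × 0.08865)) = 1.893 s.

1.893 s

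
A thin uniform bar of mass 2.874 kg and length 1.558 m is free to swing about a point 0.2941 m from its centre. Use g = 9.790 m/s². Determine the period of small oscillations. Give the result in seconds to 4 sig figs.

For a physical pendulum T = 2π√(I/(mgd)), with d = 0.29410 m from pivot to centre of mass.
I_cm = mL²/12 = 2.874 × 1.558²/12 = 0.58135 kg·m²; I = I_cm + md² = 0.58135 + 2.874 × 0.29410² = 0.82994 kg·m².
T = 2π√(0.82994/(2.874 × 9.790 × 0.29410)) = 1.990 s.

1.990 s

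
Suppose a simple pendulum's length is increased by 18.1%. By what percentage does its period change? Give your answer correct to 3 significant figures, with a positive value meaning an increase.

T ∝ √L, so T'/T = √(1.181) = 1.087.
Percentage change in T = (1.087 − 1) × 100% = 8.67%.

8.67%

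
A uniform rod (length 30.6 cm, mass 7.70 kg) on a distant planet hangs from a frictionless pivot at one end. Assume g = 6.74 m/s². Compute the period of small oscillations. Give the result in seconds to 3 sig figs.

For a physical pendulum T = 2π√(I/(mgd)), with d = 0.1530 m from pivot to centre of mass.
I_cm = mL²/12 = 7.70 × 0.306²/12 = 0.06008 kg·m²; I = I_cm + md² = 0.06008 + 7.70 × 0.1530² = 0.2403 kg·m².
T = 2π√(0.2403/(7.70 × 6.74 × 0.1530)) = 1.09 s.

1.09 s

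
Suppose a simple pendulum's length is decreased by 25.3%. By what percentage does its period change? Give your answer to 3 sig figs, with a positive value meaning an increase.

T ∝ √L, so T'/T = √(0.7470) = 0.8643.
Percentage change in T = (0.8643 − 1) × 100% = -13.6%.

-13.6%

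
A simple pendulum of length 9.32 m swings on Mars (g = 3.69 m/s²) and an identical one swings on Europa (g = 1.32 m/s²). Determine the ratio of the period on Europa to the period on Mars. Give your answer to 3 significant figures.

T ∝ 1/√g, so T₂/T₁ = √(g₁/g₂) = √(3.69/1.32) = 1.67.

1.67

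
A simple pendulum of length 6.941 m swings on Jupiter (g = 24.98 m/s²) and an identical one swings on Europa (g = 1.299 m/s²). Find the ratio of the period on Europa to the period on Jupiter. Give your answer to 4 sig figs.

4.385

T ∝ 1/√g, so T₂/T₁ = √(g₁/g₂) = √(24.98/1.299) = 4.385.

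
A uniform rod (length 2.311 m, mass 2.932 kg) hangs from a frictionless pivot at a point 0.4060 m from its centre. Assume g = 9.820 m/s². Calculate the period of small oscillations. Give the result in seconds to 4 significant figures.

For a physical pendulum T = 2π√(I/(mgd)), with d = 0.40600 m from pivot to centre of mass.
I_cm = mL²/12 = 2.932 × 2.311²/12 = 1.3049 kg·m²; I = I_cm + md² = 1.3049 + 2.932 × 0.40600² = 1.7882 kg·m².
T = 2π√(1.7882/(2.932 × 9.820 × 0.40600)) = 2.457 s.

2.457 s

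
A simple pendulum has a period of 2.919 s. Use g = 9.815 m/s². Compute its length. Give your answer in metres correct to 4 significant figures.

From T = 2π√(L/g), L = gT²/(4π²) = 9.815 × 2.9190²/(4π²) = 2.118 m.

2.118 m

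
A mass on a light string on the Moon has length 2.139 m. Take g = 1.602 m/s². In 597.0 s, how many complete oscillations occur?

82

T = 2π√(L/g) = 2π√(2.139/1.602) = 7.2603 s.
Number of complete oscillations = ⌊597.0/7.2603⌋ = ⌊82.228⌋ = 82.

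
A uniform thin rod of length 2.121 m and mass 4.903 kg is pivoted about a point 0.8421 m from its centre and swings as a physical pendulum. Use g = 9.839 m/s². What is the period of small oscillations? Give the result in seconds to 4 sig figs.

For a physical pendulum T = 2π√(I/(mgd)), with d = 0.84210 m from pivot to centre of mass.
I_cm = mL²/12 = 4.903 × 2.121²/12 = 1.8381 kg·m²; I = I_cm + md² = 1.8381 + 4.903 × 0.84210² = 5.3149 kg·m².
T = 2π√(5.3149/(4.903 × 9.839 × 0.84210)) = 2.273 s.

2.273 s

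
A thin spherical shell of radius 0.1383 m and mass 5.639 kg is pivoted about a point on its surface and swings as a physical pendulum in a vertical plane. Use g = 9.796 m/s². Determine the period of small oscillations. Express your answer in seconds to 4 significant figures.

0.9638 s

I_cm = (2/3)mr² = 0.071904 kg·m². The pivot is at distance d = 0.1383 m from the centre of mass.
By the parallel-axis theorem, I = I_cm + md² = 0.071904 + 0.10786 = 0.17976 kg·m².
T = 2π√(I/(mgd)) = 2π√(0.17976/(5.639 × 9.796 × 0.1383)) = 0.9638 s.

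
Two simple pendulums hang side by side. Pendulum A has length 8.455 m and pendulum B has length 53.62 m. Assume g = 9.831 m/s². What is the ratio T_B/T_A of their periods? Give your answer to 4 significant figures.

2.518

T ∝ √L, so T_B/T_A = √(L_B/L_A) = √(53.62/8.455) = 2.518.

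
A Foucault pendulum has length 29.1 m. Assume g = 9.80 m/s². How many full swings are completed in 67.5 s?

6

T = 2π√(L/g) = 2π√(29.1/9.80) = 10.83 s.
Number of complete oscillations = ⌊67.5/10.83⌋ = ⌊6.234⌋ = 6.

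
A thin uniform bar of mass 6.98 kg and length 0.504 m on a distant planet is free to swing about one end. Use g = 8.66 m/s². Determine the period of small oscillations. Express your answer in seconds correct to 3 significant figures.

For a physical pendulum T = 2π√(I/(mgd)), with d = 0.2520 m from pivot to centre of mass.
I_cm = mL²/12 = 6.98 × 0.504²/12 = 0.1478 kg·m²; I = I_cm + md² = 0.1478 + 6.98 × 0.2520² = 0.5910 kg·m².
T = 2π√(0.5910/(6.98 × 8.66 × 0.2520)) = 1.24 s.

1.24 s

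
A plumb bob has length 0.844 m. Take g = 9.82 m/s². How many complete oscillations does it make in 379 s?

205

T = 2π√(L/g) = 2π√(0.844/9.82) = 1.842 s.
Number of complete oscillations = ⌊379/1.842⌋ = ⌊205.8⌋ = 205.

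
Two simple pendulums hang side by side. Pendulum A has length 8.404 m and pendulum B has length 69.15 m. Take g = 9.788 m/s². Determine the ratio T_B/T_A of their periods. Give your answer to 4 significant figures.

2.868

T ∝ √L, so T_B/T_A = √(L_B/L_A) = √(69.15/8.404) = 2.868.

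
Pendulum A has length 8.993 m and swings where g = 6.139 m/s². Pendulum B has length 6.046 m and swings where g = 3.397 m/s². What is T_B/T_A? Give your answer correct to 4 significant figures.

1.102

T = 2π√(L/g), so T_B/T_A = √((L_B/g_B)/(L_A/g_A)) = √((6.046/3.397)/(8.993/6.139)) = 1.102.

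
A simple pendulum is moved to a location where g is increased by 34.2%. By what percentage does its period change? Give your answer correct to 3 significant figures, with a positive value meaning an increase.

T ∝ 1/√g, so T'/T = 1/√(1.342) = 0.8632.
Percentage change in T = (0.8632 − 1) × 100% = -13.7%.

-13.7%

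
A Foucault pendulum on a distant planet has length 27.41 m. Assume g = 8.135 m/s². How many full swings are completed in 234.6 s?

T = 2π√(L/g) = 2π√(27.41/8.135) = 11.533 s.
Number of complete oscillations = ⌊234.6/11.533⌋ = ⌊20.341⌋ = 20.

20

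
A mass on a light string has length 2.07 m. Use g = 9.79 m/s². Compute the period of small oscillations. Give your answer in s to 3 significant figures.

2.89 s

T = 2π√(L/g) = 2π√(2.07/9.79) = 2π × 0.4598 = 2.89 s.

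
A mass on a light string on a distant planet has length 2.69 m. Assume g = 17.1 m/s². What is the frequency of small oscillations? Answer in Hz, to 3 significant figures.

T = 2π√(L/g) = 2π√(2.69/17.1) = 2.492 s, so f = 1/T = 0.401 Hz.

0.401 Hz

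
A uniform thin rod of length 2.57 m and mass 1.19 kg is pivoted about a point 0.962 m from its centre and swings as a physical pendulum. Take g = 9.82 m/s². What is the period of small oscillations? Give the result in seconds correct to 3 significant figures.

For a physical pendulum T = 2π√(I/(mgd)), with d = 0.9620 m from pivot to centre of mass.
I_cm = mL²/12 = 1.19 × 2.57²/12 = 0.6550 kg·m²; I = I_cm + md² = 0.6550 + 1.19 × 0.9620² = 1.756 kg·m².
T = 2π√(1.756/(1.19 × 9.82 × 0.9620)) = 2.48 s.

2.48 s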